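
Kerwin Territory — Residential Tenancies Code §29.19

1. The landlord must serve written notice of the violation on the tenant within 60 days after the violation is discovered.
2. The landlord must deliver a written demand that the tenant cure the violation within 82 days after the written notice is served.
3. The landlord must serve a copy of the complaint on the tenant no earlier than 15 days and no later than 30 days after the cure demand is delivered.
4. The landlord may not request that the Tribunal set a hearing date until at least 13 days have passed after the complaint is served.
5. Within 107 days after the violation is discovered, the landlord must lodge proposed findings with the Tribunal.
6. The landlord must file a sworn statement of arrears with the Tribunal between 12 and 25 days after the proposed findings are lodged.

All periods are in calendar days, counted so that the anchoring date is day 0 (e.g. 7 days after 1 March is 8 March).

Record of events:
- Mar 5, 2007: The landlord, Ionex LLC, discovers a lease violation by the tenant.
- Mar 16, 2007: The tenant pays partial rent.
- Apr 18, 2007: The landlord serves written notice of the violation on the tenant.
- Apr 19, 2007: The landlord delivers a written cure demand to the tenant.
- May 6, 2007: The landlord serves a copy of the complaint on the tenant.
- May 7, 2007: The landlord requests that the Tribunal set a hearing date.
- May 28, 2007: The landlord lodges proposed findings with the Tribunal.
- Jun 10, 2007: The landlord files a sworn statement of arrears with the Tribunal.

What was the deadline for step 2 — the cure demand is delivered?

Jul 9, 2007

Step 2 runs from Apr 18, 2007, when the written notice is served. 82 days after Apr 18, 2007 is Jul 9, 2007.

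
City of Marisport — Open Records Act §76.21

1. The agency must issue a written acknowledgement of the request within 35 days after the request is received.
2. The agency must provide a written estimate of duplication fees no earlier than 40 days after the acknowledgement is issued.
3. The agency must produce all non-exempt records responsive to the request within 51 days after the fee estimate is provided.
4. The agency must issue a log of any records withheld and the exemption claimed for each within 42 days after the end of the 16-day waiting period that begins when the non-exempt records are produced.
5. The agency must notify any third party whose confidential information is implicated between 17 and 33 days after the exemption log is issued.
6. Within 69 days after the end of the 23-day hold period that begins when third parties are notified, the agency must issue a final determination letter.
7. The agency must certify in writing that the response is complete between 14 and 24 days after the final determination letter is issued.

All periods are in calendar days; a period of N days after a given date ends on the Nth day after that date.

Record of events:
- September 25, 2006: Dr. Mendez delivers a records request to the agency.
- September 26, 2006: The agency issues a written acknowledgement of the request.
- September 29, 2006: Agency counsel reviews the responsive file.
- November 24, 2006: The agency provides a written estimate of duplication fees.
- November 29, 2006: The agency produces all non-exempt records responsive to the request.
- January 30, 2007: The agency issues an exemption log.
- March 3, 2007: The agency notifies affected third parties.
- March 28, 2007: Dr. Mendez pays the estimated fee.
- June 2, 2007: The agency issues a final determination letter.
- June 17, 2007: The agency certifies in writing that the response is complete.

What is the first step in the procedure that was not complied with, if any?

(1) due by September 25, 2006 + 35 days = October 30, 2006; done September 26, 2006 — timely.
(2) permitted from September 26, 2006 + 40 days = November 5, 2006 onward; done November 24, 2006, after the minimum wait.
(3) due by November 24, 2006 + 51 days = January 14, 2007; done November 29, 2006 — timely.
(4) due by December 15, 2006 + 42 days = January 26, 2007; done January 30, 2007 — 4 days late.

Step 4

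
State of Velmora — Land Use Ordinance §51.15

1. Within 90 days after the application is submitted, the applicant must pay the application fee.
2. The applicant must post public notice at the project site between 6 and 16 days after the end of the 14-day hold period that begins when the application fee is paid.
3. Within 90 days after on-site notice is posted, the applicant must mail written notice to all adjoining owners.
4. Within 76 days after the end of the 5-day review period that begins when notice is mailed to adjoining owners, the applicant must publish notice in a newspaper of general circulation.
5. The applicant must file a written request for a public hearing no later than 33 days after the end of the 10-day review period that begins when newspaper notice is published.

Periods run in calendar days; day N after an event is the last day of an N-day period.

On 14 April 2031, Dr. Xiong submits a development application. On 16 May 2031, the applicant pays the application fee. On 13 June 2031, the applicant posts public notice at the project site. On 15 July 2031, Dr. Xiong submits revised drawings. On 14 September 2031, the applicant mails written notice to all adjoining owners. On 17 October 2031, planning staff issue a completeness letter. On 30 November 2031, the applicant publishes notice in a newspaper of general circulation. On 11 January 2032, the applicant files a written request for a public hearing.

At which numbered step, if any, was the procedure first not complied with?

Step 3

Step 1 — counting 90 days from 14 April 2031 (when the application is submitted) gives a deadline of 13 July 2031; completed 16 May 2031, before the deadline.
Step 2 — 6 and 16 days from 30 May 2031 (end of the 14-day hold period, which began when the application fee is paid on 16 May 2031) are 5 June 2031 and 15 June 2031 respectively; done 13 June 2031, which is between those dates.
Step 3 — counting 90 days from 13 June 2031 (when on-site notice is posted) gives a deadline of 11 September 2031; done 14 September 2031 — 3 days late.
Later steps need not be reached.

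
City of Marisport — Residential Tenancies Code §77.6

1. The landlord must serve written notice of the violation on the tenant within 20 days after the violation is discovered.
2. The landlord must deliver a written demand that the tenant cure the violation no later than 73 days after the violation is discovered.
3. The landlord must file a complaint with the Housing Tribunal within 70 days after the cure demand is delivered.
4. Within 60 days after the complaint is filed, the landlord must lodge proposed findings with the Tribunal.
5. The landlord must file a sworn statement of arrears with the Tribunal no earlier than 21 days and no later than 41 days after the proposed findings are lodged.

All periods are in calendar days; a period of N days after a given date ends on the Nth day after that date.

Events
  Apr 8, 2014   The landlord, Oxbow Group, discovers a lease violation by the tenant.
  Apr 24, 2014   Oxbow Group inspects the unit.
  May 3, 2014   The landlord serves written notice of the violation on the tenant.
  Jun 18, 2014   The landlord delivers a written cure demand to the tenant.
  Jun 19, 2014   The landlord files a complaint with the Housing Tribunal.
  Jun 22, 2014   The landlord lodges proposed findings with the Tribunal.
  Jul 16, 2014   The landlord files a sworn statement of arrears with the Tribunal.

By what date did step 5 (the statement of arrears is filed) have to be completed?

Step 5 runs from Jun 22, 2014, when the proposed findings are lodged. The window is 21–41 days after Jun 22, 2014; it closes on Aug 2, 2014.

Aug 2, 2014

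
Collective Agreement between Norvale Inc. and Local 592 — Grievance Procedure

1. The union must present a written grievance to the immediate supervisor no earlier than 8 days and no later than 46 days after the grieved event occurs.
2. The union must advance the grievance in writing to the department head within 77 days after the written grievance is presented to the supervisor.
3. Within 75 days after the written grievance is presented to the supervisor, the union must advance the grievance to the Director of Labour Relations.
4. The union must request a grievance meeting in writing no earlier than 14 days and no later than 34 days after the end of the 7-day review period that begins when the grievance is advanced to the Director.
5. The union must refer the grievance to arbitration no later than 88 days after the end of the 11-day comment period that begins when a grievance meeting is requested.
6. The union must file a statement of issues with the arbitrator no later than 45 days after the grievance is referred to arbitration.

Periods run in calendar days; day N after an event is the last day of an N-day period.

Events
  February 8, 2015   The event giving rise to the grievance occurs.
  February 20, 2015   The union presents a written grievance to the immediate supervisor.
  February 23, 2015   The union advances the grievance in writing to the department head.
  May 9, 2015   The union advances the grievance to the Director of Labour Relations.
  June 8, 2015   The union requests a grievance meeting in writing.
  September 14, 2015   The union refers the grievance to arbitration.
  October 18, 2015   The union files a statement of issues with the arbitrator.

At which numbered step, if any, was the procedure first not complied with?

Step 1: the window is 8–46 days after February 8, 2015 (when the grieved event occurs), so February 16, 2015 through March 26, 2015; February 20, 2015 falls inside that range.
Step 2: 77 days after February 20, 2015 (when the written grievance is presented to the supervisor) is May 8, 2015; done February 23, 2015 — timely.
Step 3: 75 days after February 20, 2015 (when the written grievance is presented to the supervisor) is May 6, 2015; May 9, 2015 misses that deadline by 3 days.
No need to go further; step 3 was not satisfied.

Step 3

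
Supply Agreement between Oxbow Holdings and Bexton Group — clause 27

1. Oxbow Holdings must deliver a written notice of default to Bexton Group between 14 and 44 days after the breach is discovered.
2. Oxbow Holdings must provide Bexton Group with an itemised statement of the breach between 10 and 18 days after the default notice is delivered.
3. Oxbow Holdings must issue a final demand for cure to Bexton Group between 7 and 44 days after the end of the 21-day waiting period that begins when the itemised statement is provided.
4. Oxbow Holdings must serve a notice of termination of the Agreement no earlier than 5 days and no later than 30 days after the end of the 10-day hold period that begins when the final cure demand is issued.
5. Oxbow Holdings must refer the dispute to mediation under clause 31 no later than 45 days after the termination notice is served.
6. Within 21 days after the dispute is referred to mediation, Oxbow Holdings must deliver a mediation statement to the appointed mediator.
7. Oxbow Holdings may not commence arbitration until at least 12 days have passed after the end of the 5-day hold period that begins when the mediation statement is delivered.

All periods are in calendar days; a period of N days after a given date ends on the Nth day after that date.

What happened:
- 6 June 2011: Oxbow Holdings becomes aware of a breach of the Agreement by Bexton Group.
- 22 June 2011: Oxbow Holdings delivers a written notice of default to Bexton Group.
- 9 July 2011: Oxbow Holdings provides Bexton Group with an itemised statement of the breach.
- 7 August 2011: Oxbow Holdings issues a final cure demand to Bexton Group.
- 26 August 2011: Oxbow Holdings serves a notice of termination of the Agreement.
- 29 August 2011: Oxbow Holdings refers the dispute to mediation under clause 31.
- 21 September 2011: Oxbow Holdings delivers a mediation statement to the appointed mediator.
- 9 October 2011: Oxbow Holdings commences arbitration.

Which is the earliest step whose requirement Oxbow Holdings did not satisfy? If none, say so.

Step 6

(1) the permitted window runs from 6 June 2011 + 14 = 20 June 2011 to 6 June 2011 + 44 = 20 July 2011; done 22 June 2011, which is between those dates.
(2) the permitted window runs from 22 June 2011 + 10 = 2 July 2011 to 22 June 2011 + 18 = 10 July 2011; done 9 July 2011, which is between those dates.
(3) the permitted window runs from 30 July 2011 + 7 = 6 August 2011 to 30 July 2011 + 44 = 12 September 2011; 7 August 2011 falls inside that range.
(4) the permitted window runs from 17 August 2011 + 5 = 22 August 2011 to 17 August 2011 + 30 = 16 September 2011; 26 August 2011 falls inside that range.
(5) due by 26 August 2011 + 45 days = 10 October 2011; 29 August 2011 is within that limit.
(6) due by 29 August 2011 + 21 days = 19 September 2011; not done until 21 September 2011, 2 days after the deadline.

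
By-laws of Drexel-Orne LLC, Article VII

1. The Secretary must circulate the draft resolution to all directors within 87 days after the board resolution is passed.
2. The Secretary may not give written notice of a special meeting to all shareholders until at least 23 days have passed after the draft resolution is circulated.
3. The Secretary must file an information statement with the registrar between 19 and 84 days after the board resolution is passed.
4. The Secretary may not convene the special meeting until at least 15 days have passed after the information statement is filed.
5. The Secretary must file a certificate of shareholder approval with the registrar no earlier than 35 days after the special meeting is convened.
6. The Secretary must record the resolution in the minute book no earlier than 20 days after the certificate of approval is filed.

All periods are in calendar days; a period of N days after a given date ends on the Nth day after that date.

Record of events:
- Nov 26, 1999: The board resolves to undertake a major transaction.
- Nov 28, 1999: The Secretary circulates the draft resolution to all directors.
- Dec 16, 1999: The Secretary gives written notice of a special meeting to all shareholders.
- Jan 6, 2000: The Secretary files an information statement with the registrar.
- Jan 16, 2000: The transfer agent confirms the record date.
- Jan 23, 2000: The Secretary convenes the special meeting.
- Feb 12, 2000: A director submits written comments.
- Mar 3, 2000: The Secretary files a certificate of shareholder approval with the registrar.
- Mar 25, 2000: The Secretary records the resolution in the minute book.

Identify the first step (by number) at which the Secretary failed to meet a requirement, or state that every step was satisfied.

(1) due by Nov 26, 1999 + 87 days = Feb 21, 2000; Nov 28, 1999 is within that limit.
(2) permitted from Nov 28, 1999 + 23 days = Dec 21, 1999 onward; done Dec 16, 1999 — 5 days too early.

Step 2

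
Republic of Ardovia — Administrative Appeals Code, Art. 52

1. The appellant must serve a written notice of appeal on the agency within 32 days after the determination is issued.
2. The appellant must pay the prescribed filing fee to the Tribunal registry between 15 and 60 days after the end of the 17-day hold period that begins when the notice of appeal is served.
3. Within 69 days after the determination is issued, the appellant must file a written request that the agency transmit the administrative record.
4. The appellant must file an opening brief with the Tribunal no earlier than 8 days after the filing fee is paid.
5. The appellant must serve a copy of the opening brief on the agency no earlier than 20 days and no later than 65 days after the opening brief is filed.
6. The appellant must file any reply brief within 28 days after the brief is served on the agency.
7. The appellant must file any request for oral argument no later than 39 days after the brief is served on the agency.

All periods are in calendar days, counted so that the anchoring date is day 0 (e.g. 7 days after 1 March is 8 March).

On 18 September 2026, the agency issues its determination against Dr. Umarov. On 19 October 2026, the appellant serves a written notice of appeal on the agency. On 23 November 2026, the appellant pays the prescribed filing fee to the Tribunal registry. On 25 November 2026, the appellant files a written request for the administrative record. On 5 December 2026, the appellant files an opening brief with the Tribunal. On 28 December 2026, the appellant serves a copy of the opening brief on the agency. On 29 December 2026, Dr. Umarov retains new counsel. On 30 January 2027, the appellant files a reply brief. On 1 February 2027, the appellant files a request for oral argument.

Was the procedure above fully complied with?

Step 1 — counting 32 days from 18 September 2026 (when the determination is issued) gives a deadline of 20 October 2026; completed 19 October 2026, before the deadline.
Step 2 — 15 and 60 days from 5 November 2026 (end of the 17-day hold period, which began when the notice of appeal is served on 19 October 2026) are 20 November 2026 and 4 January 2027 respectively; done 23 November 2026 — within the window.
Step 3 — counting 69 days from 18 September 2026 (when the determination is issued) gives a deadline of 26 November 2026; completed 25 November 2026, before the deadline.
Step 4 — must wait 8 days from 23 November 2026 (when the filing fee is paid), so not before 1 December 2026; done 5 December 2026 — permitted.
Step 5 — 20 and 65 days from 5 December 2026 (when the opening brief is filed) are 25 December 2026 and 8 February 2027 respectively; done 28 December 2026 — within the window.
Step 6 — counting 28 days from 28 December 2026 (when the brief is served on the agency) gives a deadline of 25 January 2027; done 30 January 2027 — 5 days late.
No need to go further; step 6 was not satisfied.

No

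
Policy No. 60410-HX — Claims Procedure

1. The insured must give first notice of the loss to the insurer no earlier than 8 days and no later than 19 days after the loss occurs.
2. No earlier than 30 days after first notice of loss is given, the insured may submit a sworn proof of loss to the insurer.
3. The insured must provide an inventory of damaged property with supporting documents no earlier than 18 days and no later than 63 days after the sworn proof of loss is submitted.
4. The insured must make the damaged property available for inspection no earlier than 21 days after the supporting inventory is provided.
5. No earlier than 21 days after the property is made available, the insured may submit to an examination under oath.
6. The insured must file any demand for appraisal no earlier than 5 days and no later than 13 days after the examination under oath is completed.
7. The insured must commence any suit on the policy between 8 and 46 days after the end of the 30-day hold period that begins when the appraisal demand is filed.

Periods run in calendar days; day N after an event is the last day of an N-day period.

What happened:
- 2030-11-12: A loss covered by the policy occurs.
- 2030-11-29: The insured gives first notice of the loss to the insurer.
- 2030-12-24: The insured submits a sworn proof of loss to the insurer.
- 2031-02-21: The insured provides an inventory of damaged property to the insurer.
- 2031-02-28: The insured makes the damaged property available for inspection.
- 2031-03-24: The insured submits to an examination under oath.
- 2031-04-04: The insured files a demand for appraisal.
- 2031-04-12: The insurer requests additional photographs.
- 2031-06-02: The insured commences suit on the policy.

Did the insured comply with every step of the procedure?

No

(1) the permitted window runs from 2030-11-12 + 8 = 2030-11-20 to 2030-11-12 + 19 = 2030-12-01; done 2030-11-29 — within the window.
(2) permitted from 2030-11-29 + 30 days = 2030-12-29 onward; 2030-12-24 is 5 days before the earliest permitted date.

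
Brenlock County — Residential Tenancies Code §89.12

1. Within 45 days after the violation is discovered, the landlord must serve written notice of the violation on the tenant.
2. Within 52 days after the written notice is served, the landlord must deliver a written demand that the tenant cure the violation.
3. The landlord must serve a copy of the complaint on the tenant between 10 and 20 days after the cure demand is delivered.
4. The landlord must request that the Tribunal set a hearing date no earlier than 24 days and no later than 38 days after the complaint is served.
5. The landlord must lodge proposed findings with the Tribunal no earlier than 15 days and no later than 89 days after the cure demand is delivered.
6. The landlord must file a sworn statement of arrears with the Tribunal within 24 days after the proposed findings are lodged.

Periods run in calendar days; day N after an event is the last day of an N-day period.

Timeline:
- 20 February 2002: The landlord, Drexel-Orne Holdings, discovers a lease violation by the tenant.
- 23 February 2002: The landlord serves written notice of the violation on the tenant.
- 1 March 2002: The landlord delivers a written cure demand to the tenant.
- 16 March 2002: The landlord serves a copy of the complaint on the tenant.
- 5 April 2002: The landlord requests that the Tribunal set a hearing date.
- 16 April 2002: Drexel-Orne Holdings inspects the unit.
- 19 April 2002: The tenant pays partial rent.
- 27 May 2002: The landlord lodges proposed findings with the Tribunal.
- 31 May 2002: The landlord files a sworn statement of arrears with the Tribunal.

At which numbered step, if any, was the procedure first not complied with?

Step 1 — counting 45 days from 20 February 2002 (when the violation is discovered) gives a deadline of 6 April 2002; 23 February 2002 is within that limit.
Step 2 — counting 52 days from 23 February 2002 (when the written notice is served) gives a deadline of 16 April 2002; completed 1 March 2002, before the deadline.
Step 3 — 10 and 20 days from 1 March 2002 (when the cure demand is delivered) are 11 March 2002 and 21 March 2002 respectively; done 16 March 2002 — within the window.
Step 4 — 24 and 38 days from 16 March 2002 (when the complaint is served) are 9 April 2002 and 23 April 2002 respectively; 5 April 2002 is 4 days too early.
That is the first point of non-compliance.

Step 4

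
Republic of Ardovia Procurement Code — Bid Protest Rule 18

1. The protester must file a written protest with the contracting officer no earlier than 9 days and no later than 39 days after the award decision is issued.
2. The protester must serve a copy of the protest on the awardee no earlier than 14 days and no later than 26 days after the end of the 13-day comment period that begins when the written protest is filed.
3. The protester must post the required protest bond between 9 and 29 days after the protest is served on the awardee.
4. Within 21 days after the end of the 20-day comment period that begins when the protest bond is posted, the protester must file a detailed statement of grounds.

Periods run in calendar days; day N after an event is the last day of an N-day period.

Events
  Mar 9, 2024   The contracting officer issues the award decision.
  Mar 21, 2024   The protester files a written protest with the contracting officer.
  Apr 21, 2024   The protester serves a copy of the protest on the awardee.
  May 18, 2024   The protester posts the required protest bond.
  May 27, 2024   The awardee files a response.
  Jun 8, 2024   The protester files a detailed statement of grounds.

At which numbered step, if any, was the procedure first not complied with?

Step 1: the window is 9–39 days after Mar 9, 2024 (when the award decision is issued), so Mar 18, 2024 through Apr 17, 2024; Mar 21, 2024 falls inside that range.
Step 2: the window is 14–26 days after Apr 3, 2024 (end of the 13-day comment period, which began when the written protest is filed on Mar 21, 2024), so Apr 17, 2024 through Apr 29, 2024; done Apr 21, 2024, which is between those dates.
Step 3: the window is 9–29 days after Apr 21, 2024 (when the protest is served on the awardee), so Apr 30, 2024 through May 20, 2024; done May 18, 2024, which is between those dates.
Step 4: 21 days after Jun 7, 2024 (end of the 20-day comment period, which began when the protest bond is posted on May 18, 2024) is Jun 28, 2024; done Jun 8, 2024 — timely.

None — every step was satisfied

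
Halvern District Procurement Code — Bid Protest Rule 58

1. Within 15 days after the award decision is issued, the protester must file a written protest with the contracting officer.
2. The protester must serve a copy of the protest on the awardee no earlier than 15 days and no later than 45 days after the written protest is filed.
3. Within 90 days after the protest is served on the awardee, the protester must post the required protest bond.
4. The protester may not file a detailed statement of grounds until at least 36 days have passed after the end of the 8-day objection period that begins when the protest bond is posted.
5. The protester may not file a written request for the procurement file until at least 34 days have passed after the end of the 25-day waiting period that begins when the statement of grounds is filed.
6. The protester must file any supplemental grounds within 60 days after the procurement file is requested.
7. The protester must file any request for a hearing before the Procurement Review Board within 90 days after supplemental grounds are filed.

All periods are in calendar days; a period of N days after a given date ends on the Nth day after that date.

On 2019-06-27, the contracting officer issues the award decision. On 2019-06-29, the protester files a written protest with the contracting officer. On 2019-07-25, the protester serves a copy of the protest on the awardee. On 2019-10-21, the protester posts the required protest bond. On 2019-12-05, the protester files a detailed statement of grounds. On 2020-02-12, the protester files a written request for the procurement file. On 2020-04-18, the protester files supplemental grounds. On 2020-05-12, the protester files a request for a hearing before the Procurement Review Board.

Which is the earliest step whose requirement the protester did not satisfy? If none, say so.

Step 6

Step 1: 15 days after 2019-06-27 (when the award decision is issued) is 2019-07-12; 2019-06-29 is within that limit.
Step 2: the window is 15–45 days after 2019-06-29 (when the written protest is filed), so 2019-07-14 through 2019-08-13; done 2019-07-25, which is between those dates.
Step 3: 90 days after 2019-07-25 (when the protest is served on the awardee) is 2019-10-23; 2019-10-21 is within that limit.
Step 4: the earliest permitted date is 36 days after 2019-10-29 (end of the 8-day objection period, which began when the protest bond is posted on 2019-10-21), i.e. 2019-12-04; 2019-12-05 is on or after that date.
Step 5: the earliest permitted date is 34 days after 2019-12-30 (end of the 25-day waiting period, which began when the statement of grounds is filed on 2019-12-05), i.e. 2020-02-02; 2020-02-12 is on or after that date.
Step 6: 60 days after 2020-02-12 (when the procurement file is requested) is 2020-04-12; 2020-04-18 misses that deadline by 6 days.
Later steps need not be reached.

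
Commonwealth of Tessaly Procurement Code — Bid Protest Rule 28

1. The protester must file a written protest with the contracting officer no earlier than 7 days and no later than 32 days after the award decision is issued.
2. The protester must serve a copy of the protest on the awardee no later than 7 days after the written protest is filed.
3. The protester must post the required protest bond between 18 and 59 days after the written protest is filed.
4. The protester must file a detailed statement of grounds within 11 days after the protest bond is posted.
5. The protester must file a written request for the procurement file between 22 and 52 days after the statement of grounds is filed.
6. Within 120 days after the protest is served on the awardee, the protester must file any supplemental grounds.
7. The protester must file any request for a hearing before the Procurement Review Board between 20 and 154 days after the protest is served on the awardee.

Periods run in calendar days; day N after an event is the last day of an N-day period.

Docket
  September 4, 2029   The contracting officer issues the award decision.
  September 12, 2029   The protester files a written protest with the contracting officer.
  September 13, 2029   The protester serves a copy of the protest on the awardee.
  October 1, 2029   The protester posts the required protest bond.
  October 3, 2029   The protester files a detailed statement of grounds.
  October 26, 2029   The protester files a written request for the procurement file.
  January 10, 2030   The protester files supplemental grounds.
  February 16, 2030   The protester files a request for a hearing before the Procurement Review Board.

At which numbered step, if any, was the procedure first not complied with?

Step 7

(1) the permitted window runs from September 4, 2029 + 7 = September 11, 2029 to September 4, 2029 + 32 = October 6, 2029; done September 12, 2029 — within the window.
(2) due by September 12, 2029 + 7 days = September 19, 2029; completed September 13, 2029, before the deadline.
(3) the permitted window runs from September 12, 2029 + 18 = September 30, 2029 to September 12, 2029 + 59 = November 10, 2029; done October 1, 2029, which is between those dates.
(4) due by October 1, 2029 + 11 days = October 12, 2029; completed October 3, 2029, before the deadline.
(5) the permitted window runs from October 3, 2029 + 22 = October 25, 2029 to October 3, 2029 + 52 = November 24, 2029; October 26, 2029 falls inside that range.
(6) due by September 13, 2029 + 120 days = January 11, 2030; completed January 10, 2030, before the deadline.
(7) the permitted window runs from September 13, 2029 + 20 = October 3, 2029 to September 13, 2029 + 154 = February 14, 2030; done February 16, 2030 — 2 days after the window closed.
That is the first point of non-compliance.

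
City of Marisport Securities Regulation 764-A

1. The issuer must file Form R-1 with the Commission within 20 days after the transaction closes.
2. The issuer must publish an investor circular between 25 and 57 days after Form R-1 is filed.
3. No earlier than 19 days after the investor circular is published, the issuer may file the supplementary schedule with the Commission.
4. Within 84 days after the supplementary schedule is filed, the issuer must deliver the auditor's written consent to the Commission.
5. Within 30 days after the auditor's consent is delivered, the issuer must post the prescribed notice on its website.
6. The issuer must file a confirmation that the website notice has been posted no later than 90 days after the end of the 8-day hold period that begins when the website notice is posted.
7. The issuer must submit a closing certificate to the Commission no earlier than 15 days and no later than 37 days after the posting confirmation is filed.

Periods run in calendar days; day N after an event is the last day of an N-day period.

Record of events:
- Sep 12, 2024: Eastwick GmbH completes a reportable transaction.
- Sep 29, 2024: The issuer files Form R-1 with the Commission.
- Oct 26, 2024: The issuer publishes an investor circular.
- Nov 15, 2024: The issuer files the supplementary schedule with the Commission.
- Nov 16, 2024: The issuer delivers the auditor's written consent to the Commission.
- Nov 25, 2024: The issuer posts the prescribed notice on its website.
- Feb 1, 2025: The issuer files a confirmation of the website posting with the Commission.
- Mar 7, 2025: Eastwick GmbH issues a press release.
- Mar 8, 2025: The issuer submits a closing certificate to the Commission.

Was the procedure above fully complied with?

Yes

Step 1 — counting 20 days from Sep 12, 2024 (when the transaction closes) gives a deadline of Oct 2, 2024; completed Sep 29, 2024, before the deadline.
Step 2 — 25 and 57 days from Sep 29, 2024 (when Form R-1 is filed) are Oct 24, 2024 and Nov 25, 2024 respectively; Oct 26, 2024 falls inside that range.
Step 3 — must wait 19 days from Oct 26, 2024 (when the investor circular is published), so not before Nov 14, 2024; Nov 15, 2024 is on or after that date.
Step 4 — counting 84 days from Nov 15, 2024 (when the supplementary schedule is filed) gives a deadline of Feb 7, 2025; Nov 16, 2024 is within that limit.
Step 5 — counting 30 days from Nov 16, 2024 (when the auditor's consent is delivered) gives a deadline of Dec 16, 2024; done Nov 25, 2024 — timely.
Step 6 — counting 90 days from Dec 3, 2024 (end of the 8-day hold period, which began when the website notice is posted on Nov 25, 2024) gives a deadline of Mar 3, 2025; completed Feb 1, 2025, before the deadline.
Step 7 — 15 and 37 days from Feb 1, 2025 (when the posting confirmation is filed) are Feb 16, 2025 and Mar 10, 2025 respectively; done Mar 8, 2025 — within the window.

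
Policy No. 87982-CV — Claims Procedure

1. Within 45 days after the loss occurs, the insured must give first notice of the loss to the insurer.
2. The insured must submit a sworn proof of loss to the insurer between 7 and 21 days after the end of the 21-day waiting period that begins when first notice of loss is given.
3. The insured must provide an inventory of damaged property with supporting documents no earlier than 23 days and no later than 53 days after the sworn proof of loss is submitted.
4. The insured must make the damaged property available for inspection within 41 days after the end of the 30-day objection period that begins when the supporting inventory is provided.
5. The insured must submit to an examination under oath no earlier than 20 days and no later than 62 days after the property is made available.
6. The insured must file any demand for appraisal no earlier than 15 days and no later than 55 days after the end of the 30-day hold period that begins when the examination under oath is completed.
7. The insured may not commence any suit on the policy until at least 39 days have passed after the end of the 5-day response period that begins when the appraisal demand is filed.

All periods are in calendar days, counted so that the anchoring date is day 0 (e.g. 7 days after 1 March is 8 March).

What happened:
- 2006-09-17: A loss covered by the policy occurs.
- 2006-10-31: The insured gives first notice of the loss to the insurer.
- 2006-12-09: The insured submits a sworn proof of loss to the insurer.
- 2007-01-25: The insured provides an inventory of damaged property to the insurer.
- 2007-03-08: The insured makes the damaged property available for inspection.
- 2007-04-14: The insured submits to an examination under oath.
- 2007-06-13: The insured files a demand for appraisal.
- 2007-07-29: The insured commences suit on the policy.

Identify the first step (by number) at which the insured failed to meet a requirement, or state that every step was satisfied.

Step 1 — counting 45 days from 2006-09-17 (when the loss occurs) gives a deadline of 2006-11-01; done 2006-10-31 — timely.
Step 2 — 7 and 21 days from 2006-11-21 (end of the 21-day waiting period, which began when first notice of loss is given on 2006-10-31) are 2006-11-28 and 2006-12-12 respectively; done 2006-12-09, which is between those dates.
Step 3 — 23 and 53 days from 2006-12-09 (when the sworn proof of loss is submitted) are 2007-01-01 and 2007-01-31 respectively; 2007-01-25 falls inside that range.
Step 4 — counting 41 days from 2007-02-24 (end of the 30-day objection period, which began when the supporting inventory is provided on 2007-01-25) gives a deadline of 2007-04-06; completed 2007-03-08, before the deadline.
Step 5 — 20 and 62 days from 2007-03-08 (when the property is made available) are 2007-03-28 and 2007-05-09 respectively; done 2007-04-14 — within the window.
Step 6 — 15 and 55 days from 2007-05-14 (end of the 30-day hold period, which began when the examination under oath is completed on 2007-04-14) are 2007-05-29 and 2007-07-08 respectively; 2007-06-13 falls inside that range.
Step 7 — must wait 39 days from 2007-06-18 (end of the 5-day response period, which began when the appraisal demand is filed on 2007-06-13), so not before 2007-07-27; done 2007-07-29, after the minimum wait.

None — every step was satisfied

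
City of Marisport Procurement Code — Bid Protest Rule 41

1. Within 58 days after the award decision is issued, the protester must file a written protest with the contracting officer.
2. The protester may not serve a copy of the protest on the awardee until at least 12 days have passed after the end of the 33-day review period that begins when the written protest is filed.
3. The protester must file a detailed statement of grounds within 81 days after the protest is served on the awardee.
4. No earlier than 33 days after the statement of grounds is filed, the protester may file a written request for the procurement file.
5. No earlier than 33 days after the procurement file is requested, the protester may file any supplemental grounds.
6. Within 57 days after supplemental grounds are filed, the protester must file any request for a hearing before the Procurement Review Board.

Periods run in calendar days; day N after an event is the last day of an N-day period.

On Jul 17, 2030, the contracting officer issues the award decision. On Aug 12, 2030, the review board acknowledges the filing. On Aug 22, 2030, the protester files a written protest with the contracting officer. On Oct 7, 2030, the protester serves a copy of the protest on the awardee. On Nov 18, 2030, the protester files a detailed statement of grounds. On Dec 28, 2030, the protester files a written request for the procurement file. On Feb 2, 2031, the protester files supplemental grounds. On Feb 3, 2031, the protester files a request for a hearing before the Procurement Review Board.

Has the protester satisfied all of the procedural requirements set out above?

Step 1: 58 days after Jul 17, 2030 (when the award decision is issued) is Sep 13, 2030; completed Aug 22, 2030, before the deadline.
Step 2: the earliest permitted date is 12 days after Sep 24, 2030 (end of the 33-day review period, which began when the written protest is filed on Aug 22, 2030), i.e. Oct 6, 2030; done Oct 7, 2030 — permitted.
Step 3: 81 days after Oct 7, 2030 (when the protest is served on the awardee) is Dec 27, 2030; completed Nov 18, 2030, before the deadline.
Step 4: the earliest permitted date is 33 days after Nov 18, 2030 (when the statement of grounds is filed), i.e. Dec 21, 2030; done Dec 28, 2030 — permitted.
Step 5: the earliest permitted date is 33 days after Dec 28, 2030 (when the procurement file is requested), i.e. Jan 30, 2031; Feb 2, 2031 is on or after that date.
Step 6: 57 days after Feb 2, 2031 (when supplemental grounds are filed) is Mar 31, 2031; done Feb 3, 2031 — timely.

Yes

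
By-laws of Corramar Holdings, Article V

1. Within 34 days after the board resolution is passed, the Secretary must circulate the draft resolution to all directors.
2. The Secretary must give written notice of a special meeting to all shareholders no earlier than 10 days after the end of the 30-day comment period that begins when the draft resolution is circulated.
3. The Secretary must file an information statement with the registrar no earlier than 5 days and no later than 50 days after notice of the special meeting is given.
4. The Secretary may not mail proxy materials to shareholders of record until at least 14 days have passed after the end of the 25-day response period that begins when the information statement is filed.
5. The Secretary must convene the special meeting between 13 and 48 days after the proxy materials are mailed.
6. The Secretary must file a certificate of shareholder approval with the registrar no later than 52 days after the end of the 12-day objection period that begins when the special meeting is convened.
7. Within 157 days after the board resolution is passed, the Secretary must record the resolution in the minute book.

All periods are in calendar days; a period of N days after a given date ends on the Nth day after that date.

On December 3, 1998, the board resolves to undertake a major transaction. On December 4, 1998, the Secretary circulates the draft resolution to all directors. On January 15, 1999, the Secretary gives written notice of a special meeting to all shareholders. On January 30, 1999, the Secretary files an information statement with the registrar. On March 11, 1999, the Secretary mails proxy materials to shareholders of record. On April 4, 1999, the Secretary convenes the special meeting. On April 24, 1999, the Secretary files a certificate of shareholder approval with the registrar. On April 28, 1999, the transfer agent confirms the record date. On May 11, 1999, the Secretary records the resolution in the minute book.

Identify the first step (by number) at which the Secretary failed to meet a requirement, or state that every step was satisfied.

Step 1: 34 days after December 3, 1998 (when the board resolution is passed) is January 6, 1999; done December 4, 1998 — timely.
Step 2: the earliest permitted date is 10 days after January 3, 1999 (end of the 30-day comment period, which began when the draft resolution is circulated on December 4, 1998), i.e. January 13, 1999; done January 15, 1999, after the minimum wait.
Step 3: the window is 5–50 days after January 15, 1999 (when notice of the special meeting is given), so January 20, 1999 through March 6, 1999; January 30, 1999 falls inside that range.
Step 4: the earliest permitted date is 14 days after February 24, 1999 (end of the 25-day response period, which began when the information statement is filed on January 30, 1999), i.e. March 10, 1999; done March 11, 1999, after the minimum wait.
Step 5: the window is 13–48 days after March 11, 1999 (when the proxy materials are mailed), so March 24, 1999 through April 28, 1999; April 4, 1999 falls inside that range.
Step 6: 52 days after April 16, 1999 (end of the 12-day objection period, which began when the special meeting is convened on April 4, 1999) is June 7, 1999; completed April 24, 1999, before the deadline.
Step 7: 157 days after December 3, 1998 (when the board resolution is passed) is May 9, 1999; done May 11, 1999 — 2 days late.
The procedure was therefore not followed at step 7.

Step 7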